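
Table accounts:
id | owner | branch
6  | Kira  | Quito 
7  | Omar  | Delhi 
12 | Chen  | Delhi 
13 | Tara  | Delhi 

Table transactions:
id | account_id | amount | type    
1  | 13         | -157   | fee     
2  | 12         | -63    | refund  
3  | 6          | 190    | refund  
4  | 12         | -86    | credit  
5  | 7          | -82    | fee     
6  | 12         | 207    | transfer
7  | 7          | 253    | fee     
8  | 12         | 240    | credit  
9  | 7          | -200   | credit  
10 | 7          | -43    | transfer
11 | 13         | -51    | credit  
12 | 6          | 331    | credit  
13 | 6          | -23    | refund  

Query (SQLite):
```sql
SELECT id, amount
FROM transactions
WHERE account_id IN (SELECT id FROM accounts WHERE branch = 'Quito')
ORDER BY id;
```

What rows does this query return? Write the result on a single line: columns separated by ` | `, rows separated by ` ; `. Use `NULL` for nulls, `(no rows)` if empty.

3 | 190 ; 12 | 331 ; 13 | -23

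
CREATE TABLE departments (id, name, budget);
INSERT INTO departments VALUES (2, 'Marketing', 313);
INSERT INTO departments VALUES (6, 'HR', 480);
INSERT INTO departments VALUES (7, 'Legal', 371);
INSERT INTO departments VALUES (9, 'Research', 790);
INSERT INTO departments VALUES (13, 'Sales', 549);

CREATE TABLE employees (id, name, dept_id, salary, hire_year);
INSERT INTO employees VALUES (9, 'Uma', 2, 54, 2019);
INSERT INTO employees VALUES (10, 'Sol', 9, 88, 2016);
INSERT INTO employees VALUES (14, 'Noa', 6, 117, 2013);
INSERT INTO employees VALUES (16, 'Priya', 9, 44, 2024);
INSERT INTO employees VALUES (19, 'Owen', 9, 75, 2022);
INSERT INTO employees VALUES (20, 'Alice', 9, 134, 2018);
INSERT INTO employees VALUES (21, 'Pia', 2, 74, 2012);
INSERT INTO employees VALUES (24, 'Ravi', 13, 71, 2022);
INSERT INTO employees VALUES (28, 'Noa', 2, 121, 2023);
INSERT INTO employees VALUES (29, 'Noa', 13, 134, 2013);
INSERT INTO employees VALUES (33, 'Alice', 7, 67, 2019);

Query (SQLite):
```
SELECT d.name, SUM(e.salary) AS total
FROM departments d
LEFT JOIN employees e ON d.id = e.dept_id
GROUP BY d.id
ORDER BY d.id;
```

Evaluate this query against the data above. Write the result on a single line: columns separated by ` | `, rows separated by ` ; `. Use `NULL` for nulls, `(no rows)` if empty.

Marketing | 249 ; HR | 117 ; Legal | 67 ; Research | 341 ; Sales | 205

LEFT JOIN keeps every departments row; unmatched ones get NULL for employees columns.
Group by departments.id and compute SUM(e.salary). SUM over an all-NULL group is NULL.
  2: ids {9, 21, 28} → SUM(e.salary)=249
  6: ids {14} → SUM(e.salary)=117
  7: ids {33} → SUM(e.salary)=67
  9: ids {10, 16, 19, 20} → SUM(e.salary)=341
  13: ids {24, 29} → SUM(e.salary)=205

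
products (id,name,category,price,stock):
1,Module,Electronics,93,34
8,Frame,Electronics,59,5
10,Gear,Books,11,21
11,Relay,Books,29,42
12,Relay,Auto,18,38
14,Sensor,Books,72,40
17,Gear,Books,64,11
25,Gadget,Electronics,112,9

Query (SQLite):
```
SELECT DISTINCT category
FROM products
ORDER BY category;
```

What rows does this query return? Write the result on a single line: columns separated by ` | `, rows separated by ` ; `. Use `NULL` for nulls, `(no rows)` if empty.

Auto ; Books ; Electronics

Collect distinct category values from products.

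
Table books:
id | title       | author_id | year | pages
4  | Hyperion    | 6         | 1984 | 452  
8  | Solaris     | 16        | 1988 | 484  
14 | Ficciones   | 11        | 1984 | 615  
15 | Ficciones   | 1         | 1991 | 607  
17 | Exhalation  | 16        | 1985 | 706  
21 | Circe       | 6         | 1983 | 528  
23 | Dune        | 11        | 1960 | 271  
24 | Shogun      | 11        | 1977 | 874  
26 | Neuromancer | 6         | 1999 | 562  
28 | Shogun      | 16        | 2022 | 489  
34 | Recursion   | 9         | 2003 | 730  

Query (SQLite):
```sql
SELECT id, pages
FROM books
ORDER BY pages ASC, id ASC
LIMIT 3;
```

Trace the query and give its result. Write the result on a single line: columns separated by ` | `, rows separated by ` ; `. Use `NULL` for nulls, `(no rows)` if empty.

Sort by pages asc, tiebreak id asc: (271, id=23), (452, id=4), (484, id=8), (489, id=28), (528, id=21), (562, id=26) …. Take first 3.

23 | 271 ; 4 | 452 ; 8 | 484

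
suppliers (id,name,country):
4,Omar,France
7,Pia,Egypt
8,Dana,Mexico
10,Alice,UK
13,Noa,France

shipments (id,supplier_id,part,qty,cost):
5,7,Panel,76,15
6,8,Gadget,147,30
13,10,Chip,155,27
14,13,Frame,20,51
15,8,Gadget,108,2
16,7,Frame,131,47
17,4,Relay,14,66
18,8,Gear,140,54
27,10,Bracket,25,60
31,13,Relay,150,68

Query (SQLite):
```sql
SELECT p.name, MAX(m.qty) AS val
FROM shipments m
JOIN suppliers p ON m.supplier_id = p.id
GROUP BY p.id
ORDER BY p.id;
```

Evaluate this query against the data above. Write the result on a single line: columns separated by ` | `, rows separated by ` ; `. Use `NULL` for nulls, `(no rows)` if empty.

Omar | 14 ; Pia | 131 ; Dana | 147 ; Alice | 155 ; Noa | 150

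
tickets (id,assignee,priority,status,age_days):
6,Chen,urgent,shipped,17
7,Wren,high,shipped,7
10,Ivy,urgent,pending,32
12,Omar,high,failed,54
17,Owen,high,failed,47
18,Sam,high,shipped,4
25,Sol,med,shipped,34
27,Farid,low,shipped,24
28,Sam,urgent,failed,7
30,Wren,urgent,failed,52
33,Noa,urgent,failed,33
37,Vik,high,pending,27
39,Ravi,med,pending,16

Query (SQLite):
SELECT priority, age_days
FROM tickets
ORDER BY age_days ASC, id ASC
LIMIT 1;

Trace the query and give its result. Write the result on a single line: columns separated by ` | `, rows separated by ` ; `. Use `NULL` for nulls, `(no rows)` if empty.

Sort by age_days asc, tiebreak id asc: (4, id=18), (7, id=7), (7, id=28), (16, id=39) …. Take first 1.

high | 4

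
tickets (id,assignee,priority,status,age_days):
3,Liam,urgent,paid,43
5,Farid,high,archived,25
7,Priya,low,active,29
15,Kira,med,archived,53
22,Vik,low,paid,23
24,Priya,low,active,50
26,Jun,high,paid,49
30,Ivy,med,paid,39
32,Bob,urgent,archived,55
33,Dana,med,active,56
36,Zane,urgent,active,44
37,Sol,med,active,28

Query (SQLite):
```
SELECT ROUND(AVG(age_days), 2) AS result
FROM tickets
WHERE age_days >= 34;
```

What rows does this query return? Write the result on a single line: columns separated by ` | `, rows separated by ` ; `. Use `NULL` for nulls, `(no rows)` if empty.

48.63

Rows where age_days >= 34 → age_days values: [43, 53, 50, 49, 39, 55, 56, 44].
AVG = 389 / 8 (rounded to 2 dp).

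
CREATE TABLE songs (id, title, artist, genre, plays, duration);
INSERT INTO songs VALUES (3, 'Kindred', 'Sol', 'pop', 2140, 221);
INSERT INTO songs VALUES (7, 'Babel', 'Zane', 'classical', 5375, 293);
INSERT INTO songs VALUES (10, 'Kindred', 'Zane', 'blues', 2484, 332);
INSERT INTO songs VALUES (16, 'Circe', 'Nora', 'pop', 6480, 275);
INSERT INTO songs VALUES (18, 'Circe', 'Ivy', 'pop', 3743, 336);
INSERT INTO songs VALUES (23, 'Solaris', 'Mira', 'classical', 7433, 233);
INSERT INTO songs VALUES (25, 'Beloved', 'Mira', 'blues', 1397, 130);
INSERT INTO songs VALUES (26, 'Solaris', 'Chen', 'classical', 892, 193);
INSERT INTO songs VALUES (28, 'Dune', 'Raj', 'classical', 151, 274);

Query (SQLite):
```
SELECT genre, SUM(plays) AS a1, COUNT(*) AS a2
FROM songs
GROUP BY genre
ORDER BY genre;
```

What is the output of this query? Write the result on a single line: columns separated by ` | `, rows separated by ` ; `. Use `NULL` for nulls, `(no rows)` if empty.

blues | 3881 | 2 ; classical | 13851 | 4 ; pop | 12363 | 3

Group songs by genre.
Per group compute: SUM(plays), COUNT(*).
  blues: ids {10, 25} → SUM(plays)=3881, COUNT(*)=2
  classical: ids {7, 23, 26, 28} → SUM(plays)=13851, COUNT(*)=4
  pop: ids {3, 16, 18} → SUM(plays)=12363, COUNT(*)=3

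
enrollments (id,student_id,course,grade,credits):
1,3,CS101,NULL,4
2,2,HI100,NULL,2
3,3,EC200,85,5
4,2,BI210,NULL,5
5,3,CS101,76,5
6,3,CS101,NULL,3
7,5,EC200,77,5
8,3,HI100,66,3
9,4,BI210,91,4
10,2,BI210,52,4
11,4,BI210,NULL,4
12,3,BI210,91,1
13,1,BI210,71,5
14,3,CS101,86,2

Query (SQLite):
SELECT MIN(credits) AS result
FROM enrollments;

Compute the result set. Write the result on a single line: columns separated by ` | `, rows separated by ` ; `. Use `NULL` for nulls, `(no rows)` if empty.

1

All credits values: [4, 2, 5, 5, 5, 3, 5, 3, 4, 4, 4, 1, 5, 2].
MIN of non-NULL values = 1.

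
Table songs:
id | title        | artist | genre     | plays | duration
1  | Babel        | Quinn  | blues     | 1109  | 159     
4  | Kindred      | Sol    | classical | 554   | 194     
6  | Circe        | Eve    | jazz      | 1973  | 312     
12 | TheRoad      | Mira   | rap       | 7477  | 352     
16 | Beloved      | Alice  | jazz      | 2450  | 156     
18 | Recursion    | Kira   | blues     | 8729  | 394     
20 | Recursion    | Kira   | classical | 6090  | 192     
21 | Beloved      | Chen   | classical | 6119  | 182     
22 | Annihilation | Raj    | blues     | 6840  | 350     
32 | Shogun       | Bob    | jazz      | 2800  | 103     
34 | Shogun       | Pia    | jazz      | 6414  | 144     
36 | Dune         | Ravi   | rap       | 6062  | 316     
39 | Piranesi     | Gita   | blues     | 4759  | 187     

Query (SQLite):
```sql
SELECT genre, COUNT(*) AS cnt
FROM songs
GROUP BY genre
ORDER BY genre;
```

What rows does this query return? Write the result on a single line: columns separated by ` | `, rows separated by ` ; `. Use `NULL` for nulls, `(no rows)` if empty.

blues | 4 ; classical | 3 ; jazz | 4 ; rap | 2

Partition songs by genre; compute COUNT(*) within each group.
  blues: ids {1, 18, 22, 39} → COUNT(*)=4
  classical: ids {4, 20, 21} → COUNT(*)=3
  jazz: ids {6, 16, 32, 34} → COUNT(*)=4
  rap: ids {12, 36} → COUNT(*)=2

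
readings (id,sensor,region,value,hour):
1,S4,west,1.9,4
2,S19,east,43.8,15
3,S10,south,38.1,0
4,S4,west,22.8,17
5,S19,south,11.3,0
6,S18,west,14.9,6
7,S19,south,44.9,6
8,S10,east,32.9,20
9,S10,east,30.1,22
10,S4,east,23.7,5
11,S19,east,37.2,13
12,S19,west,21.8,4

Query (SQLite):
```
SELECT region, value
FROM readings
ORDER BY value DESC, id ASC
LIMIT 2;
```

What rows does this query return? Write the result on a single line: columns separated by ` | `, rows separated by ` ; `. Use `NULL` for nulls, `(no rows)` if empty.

south | 44.9 ; east | 43.8

Sort by value desc, tiebreak id asc: (44.9, id=7), (43.8, id=2), (38.1, id=3), (37.2, id=11), (32.9, id=8) …. Take first 2.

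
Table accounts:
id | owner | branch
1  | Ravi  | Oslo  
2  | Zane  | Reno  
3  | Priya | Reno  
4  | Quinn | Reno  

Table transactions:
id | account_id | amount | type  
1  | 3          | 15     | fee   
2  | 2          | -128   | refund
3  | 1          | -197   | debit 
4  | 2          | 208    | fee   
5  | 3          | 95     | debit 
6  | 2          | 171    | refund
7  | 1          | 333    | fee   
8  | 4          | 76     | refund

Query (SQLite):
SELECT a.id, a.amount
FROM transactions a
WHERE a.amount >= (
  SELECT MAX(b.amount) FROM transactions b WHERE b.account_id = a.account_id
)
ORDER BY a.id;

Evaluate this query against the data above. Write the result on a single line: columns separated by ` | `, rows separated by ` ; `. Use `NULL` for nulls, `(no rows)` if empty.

4 | 208 ; 5 | 95 ; 7 | 333 ; 8 | 76

For each transactions row a, compute MAX(amount) over rows sharing a.account_id.
Keep row a if a.amount >= that per-group MAX.
  account_id=1: MAX(amount) = 333
  account_id=2: MAX(amount) = 208
  account_id=3: MAX(amount) = 95
  account_id=4: MAX(amount) = 76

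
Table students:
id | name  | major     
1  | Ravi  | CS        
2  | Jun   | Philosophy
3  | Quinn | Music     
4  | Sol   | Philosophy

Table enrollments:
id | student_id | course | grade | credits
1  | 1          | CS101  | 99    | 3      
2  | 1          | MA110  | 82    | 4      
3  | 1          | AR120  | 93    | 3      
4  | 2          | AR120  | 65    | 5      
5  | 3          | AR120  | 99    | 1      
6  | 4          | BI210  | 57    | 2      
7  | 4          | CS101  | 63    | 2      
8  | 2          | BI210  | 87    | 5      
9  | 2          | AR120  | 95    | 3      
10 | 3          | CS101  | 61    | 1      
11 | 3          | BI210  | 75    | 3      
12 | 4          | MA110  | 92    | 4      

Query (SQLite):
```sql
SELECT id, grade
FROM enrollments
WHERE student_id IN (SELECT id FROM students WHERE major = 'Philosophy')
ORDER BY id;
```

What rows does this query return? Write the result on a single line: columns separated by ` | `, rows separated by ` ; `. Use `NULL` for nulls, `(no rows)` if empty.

Inner query: students.id where major = 'Philosophy'.
Outer: keep enrollments rows whose student_id is in that set.
Inner query → {2, 4}

4 | 65 ; 6 | 57 ; 7 | 63 ; 8 | 87 ; 9 | 95 ; 12 | 92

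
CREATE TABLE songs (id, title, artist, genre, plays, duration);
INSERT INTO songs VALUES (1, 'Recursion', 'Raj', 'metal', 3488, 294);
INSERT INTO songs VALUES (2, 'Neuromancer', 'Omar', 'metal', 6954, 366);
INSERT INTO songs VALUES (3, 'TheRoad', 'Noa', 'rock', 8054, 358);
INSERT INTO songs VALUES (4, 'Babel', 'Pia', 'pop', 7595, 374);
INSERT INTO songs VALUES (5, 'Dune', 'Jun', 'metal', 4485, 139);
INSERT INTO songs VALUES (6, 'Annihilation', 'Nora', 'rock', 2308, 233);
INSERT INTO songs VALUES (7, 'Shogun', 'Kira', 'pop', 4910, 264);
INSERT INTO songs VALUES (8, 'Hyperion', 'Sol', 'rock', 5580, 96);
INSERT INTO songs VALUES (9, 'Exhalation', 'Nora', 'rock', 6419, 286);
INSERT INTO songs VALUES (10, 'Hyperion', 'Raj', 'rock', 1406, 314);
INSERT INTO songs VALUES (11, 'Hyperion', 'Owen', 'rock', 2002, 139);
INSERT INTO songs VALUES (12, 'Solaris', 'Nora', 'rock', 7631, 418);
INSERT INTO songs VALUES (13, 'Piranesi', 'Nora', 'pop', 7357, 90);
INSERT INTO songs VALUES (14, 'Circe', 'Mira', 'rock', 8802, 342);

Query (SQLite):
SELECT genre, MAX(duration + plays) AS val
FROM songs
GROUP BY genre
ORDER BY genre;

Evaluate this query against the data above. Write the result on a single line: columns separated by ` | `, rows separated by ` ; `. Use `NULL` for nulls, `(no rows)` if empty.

For each row compute duration + plays.
Group by genre; take MAX of the expression per group.
  metal: ids {1, 2, 5} → MAX(duration + plays)=7320
  pop: ids {4, 7, 13} → MAX(duration + plays)=7969
  rock: ids {3, 6, 8, 9, 10, 11, 12, 14} → MAX(duration + plays)=9144

metal | 7320 ; pop | 7969 ; rock | 9144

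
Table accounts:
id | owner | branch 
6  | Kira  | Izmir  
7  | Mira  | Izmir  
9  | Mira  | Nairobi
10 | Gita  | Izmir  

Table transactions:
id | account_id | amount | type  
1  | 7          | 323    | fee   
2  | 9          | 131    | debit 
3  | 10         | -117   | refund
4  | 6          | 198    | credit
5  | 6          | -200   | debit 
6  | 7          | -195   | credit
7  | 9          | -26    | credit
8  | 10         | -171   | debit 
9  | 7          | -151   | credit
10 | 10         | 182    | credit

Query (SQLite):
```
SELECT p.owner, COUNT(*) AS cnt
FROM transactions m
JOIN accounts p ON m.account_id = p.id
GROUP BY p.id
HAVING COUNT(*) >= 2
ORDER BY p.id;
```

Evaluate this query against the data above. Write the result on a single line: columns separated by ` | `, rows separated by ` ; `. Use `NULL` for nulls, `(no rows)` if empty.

Join each transactions row to its accounts via account_id.
Group joined rows by accounts.id; compute COUNT(*) per group.
HAVING: keep groups with count ≥ 2.
  6: ids {4, 5} → COUNT(*)=2
  7: ids {1, 6, 9} → COUNT(*)=3
  9: ids {2, 7} → COUNT(*)=2
  10: ids {3, 8, 10} → COUNT(*)=3

Kira | 2 ; Mira | 3 ; Mira | 2 ; Gita | 3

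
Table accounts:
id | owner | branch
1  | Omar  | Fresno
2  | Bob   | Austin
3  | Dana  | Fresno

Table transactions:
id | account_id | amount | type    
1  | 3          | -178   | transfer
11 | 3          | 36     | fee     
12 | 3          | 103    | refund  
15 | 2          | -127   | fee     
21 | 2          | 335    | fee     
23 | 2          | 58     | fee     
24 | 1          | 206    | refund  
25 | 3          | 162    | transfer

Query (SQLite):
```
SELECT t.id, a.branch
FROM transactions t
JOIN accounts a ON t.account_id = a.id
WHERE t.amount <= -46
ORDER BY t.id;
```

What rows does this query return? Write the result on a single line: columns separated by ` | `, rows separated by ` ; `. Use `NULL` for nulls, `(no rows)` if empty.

Each transactions row matches the accounts row where account_id = accounts.id.
Then keep rows with t.amount <= -46.

1 | Fresno ; 15 | Austin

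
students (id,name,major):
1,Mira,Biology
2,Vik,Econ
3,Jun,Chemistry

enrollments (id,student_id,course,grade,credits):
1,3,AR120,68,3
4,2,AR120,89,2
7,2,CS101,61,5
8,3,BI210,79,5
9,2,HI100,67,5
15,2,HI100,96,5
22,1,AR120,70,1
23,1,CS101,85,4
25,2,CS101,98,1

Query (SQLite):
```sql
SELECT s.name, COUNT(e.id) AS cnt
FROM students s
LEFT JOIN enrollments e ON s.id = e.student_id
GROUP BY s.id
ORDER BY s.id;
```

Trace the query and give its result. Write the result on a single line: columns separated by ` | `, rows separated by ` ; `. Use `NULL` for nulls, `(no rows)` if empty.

Mira | 2 ; Vik | 5 ; Jun | 2

LEFT JOIN keeps every students row; unmatched ones get NULL for enrollments columns.
Group by students.id and compute COUNT(e.id). COUNT(col) of an all-NULL group is 0.
  1: ids {22, 23} → COUNT(e.id)=2
  2: ids {4, 7, 9, 15, 25} → COUNT(e.id)=5
  3: ids {1, 8} → COUNT(e.id)=2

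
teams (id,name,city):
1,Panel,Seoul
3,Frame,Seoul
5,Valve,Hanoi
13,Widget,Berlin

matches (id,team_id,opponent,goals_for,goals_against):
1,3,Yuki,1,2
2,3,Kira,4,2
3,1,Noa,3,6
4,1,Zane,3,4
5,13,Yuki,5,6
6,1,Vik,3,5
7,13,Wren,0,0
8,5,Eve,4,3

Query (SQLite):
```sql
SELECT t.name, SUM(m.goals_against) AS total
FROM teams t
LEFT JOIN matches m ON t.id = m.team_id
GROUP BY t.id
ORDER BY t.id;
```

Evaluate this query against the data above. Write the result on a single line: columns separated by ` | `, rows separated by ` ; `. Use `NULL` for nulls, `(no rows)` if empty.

LEFT JOIN keeps every teams row; unmatched ones get NULL for matches columns.
Group by teams.id and compute SUM(m.goals_against). SUM over an all-NULL group is NULL.
  1: ids {3, 4, 6} → SUM(m.goals_against)=15
  3: ids {1, 2} → SUM(m.goals_against)=4
  5: ids {8} → SUM(m.goals_against)=3
  13: ids {5, 7} → SUM(m.goals_against)=6

Panel | 15 ; Frame | 4 ; Valve | 3 ; Widget | 6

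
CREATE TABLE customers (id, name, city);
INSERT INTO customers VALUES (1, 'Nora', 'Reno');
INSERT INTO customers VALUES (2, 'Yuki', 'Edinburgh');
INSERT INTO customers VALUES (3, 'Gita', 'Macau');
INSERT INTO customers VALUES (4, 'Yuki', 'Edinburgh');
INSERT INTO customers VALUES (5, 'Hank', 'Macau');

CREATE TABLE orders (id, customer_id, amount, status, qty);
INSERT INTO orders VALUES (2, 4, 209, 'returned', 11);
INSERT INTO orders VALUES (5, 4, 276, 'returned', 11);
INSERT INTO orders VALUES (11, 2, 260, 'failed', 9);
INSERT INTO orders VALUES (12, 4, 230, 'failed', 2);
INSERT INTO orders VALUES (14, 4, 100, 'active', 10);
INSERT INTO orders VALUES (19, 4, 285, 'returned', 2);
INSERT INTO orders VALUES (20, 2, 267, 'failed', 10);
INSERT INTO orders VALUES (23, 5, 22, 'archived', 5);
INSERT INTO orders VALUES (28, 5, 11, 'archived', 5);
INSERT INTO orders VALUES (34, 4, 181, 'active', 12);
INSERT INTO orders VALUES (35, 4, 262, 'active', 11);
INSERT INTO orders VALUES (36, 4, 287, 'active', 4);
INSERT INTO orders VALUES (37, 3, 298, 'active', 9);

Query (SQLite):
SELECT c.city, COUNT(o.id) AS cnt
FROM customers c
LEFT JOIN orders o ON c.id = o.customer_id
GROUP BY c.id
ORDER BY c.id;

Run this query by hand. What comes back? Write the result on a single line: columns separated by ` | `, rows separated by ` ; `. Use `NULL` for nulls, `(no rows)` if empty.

LEFT JOIN keeps every customers row; unmatched ones get NULL for orders columns.
Group by customers.id and compute COUNT(o.id). COUNT(col) of an all-NULL group is 0.
  1: ids {—} → COUNT(o.id)=0
  2: ids {11, 20} → COUNT(o.id)=2
  3: ids {37} → COUNT(o.id)=1
  4: ids {2, 5, 12, 14, 19, 34, 35, 36} → COUNT(o.id)=8
  5: ids {23, 28} → COUNT(o.id)=2

Reno | 0 ; Edinburgh | 2 ; Macau | 1 ; Edinburgh | 8 ; Macau | 2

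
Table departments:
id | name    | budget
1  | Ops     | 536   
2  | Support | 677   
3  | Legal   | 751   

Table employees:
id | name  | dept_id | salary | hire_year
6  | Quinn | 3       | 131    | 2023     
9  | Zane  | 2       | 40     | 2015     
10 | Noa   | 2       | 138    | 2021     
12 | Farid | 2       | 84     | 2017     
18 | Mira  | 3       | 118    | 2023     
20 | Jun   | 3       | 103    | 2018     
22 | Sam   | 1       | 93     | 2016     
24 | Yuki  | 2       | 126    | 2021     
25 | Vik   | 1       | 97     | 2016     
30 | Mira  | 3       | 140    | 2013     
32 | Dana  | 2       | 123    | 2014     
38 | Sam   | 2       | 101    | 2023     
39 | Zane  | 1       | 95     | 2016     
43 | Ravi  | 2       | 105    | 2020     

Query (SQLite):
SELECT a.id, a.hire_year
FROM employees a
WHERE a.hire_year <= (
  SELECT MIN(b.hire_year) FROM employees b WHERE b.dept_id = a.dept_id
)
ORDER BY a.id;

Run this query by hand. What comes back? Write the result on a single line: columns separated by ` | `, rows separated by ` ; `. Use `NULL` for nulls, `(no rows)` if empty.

For each employees row a, compute MIN(hire_year) over rows sharing a.dept_id.
Keep row a if a.hire_year <= that per-group MIN.
  dept_id=1: MIN(hire_year) = 2016
  dept_id=2: MIN(hire_year) = 2014
  dept_id=3: MIN(hire_year) = 2013

22 | 2016 ; 25 | 2016 ; 30 | 2013 ; 32 | 2014 ; 39 | 2016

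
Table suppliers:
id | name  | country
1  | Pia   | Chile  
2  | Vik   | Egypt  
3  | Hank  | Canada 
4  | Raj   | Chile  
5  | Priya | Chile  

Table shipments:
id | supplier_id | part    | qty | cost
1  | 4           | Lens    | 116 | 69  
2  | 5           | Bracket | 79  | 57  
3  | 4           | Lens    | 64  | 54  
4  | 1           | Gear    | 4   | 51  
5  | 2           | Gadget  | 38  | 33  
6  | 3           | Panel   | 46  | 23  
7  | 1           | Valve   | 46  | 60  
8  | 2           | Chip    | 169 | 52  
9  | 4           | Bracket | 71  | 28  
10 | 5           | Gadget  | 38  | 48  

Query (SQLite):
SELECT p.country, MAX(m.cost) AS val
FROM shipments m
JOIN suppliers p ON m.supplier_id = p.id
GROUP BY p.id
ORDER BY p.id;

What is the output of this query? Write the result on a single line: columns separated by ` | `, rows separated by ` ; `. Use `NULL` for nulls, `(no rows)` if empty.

Chile | 60 ; Egypt | 52 ; Canada | 23 ; Chile | 69 ; Chile | 57

Join each shipments row to its suppliers via supplier_id.
Group joined rows by suppliers.id; compute MAX(m.cost) per group.
  1: ids {4, 7} → MAX(m.cost)=60
  2: ids {5, 8} → MAX(m.cost)=52
  3: ids {6} → MAX(m.cost)=23
  4: ids {1, 3, 9} → MAX(m.cost)=69
  5: ids {2, 10} → MAX(m.cost)=57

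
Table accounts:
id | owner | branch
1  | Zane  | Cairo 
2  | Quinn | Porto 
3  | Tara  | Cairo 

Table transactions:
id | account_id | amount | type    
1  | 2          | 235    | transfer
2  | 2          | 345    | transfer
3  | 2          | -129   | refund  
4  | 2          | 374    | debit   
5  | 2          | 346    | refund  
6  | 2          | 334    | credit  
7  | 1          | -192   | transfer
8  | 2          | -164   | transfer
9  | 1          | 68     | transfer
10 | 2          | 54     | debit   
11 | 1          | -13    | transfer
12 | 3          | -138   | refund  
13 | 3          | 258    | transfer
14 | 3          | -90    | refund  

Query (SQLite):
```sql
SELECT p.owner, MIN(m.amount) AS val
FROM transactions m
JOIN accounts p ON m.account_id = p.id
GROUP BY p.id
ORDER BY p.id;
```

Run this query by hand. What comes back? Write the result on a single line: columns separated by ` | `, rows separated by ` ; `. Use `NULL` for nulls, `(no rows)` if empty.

Zane | -192 ; Quinn | -164 ; Tara | -138

Join each transactions row to its accounts via account_id.
Group joined rows by accounts.id; compute MIN(m.amount) per group.
  1: ids {7, 9, 11} → MIN(m.amount)=-192
  2: ids {1, 2, 3, 4, 5, 6, 8, 10} → MIN(m.amount)=-164
  3: ids {12, 13, 14} → MIN(m.amount)=-138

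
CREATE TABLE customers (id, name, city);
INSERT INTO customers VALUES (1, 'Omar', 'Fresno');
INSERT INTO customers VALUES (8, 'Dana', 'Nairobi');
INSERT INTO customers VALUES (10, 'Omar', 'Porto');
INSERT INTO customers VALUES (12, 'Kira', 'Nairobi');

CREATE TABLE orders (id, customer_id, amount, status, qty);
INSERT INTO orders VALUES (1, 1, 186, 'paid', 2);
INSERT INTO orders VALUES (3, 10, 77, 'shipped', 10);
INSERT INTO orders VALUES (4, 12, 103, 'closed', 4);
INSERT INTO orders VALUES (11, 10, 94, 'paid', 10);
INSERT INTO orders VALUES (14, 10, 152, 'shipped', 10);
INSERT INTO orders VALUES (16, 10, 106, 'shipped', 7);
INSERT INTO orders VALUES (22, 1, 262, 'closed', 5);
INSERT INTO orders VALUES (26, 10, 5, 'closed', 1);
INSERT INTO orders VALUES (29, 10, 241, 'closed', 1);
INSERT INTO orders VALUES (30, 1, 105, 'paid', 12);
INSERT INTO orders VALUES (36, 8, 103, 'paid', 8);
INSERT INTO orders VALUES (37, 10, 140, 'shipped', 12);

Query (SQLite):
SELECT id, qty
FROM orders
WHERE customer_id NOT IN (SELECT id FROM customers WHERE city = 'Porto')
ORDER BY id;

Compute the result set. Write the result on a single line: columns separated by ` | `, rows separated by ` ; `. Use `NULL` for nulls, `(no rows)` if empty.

1 | 2 ; 4 | 4 ; 22 | 5 ; 30 | 12 ; 36 | 8

Inner query: customers.id where city = 'Porto'.
Outer: keep orders rows whose customer_id is not in that set.
Inner query → {10}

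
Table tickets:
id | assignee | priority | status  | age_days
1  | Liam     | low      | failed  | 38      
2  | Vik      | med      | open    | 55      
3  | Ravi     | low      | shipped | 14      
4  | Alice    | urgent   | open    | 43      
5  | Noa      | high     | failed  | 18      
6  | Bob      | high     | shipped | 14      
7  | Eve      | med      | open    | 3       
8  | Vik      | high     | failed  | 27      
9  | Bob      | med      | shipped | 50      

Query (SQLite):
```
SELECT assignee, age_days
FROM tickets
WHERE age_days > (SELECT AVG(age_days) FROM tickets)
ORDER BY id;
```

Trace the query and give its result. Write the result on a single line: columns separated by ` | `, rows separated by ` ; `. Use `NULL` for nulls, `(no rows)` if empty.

Liam | 38 ; Vik | 55 ; Alice | 43 ; Bob | 50

Scalar subquery: AVG(age_days) over all tickets rows = 29.111111 (≈; comparison uses full precision).
Keep rows where age_days > that value.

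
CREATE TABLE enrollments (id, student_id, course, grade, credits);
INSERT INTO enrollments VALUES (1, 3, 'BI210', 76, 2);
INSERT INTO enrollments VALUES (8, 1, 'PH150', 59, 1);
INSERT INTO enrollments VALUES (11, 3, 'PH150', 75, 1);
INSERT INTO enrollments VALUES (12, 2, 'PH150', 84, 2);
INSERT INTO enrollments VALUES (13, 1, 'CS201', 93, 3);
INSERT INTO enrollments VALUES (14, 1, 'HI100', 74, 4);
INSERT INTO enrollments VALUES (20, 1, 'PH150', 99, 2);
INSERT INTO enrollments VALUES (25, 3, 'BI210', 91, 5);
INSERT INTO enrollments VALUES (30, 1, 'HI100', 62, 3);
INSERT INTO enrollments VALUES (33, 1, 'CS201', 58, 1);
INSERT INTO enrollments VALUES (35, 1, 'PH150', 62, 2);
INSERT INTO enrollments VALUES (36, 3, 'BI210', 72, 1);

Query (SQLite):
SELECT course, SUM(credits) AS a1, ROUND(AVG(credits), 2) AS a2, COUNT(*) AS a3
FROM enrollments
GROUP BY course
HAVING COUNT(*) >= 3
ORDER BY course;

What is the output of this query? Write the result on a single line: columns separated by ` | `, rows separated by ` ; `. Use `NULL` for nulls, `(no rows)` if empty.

Group enrollments by course.
Per group compute: SUM(credits), ROUND(AVG(credits), 2), COUNT(*).
HAVING: drop groups with fewer than 3 rows.
  BI210: ids {1, 25, 36} → SUM(credits)=8, ROUND(AVG(credits), 2)=2.67, COUNT(*)=3
  CS201: ids {13, 33} → SUM(credits)=4, ROUND(AVG(credits), 2)=2, COUNT(*)=2
  HI100: ids {14, 30} → SUM(credits)=7, ROUND(AVG(credits), 2)=3.5, COUNT(*)=2
  PH150: ids {8, 11, 12, 20, 35} → SUM(credits)=8, ROUND(AVG(credits), 2)=1.6, COUNT(*)=5

BI210 | 8 | 2.67 | 3 ; PH150 | 8 | 1.6 | 5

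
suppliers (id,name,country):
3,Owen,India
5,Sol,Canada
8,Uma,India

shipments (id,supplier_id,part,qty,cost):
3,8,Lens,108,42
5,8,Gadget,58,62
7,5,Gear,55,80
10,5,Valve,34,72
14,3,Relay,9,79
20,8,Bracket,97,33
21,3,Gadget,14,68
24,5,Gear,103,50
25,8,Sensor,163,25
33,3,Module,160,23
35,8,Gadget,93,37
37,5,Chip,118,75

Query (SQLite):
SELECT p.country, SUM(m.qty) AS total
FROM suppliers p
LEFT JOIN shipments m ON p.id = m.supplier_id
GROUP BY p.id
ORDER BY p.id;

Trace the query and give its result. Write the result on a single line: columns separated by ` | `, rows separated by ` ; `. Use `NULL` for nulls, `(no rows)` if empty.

LEFT JOIN keeps every suppliers row; unmatched ones get NULL for shipments columns.
Group by suppliers.id and compute SUM(m.qty). SUM over an all-NULL group is NULL.
  3: ids {14, 21, 33} → SUM(m.qty)=183
  5: ids {7, 10, 24, 37} → SUM(m.qty)=310
  8: ids {3, 5, 20, 25, 35} → SUM(m.qty)=519

India | 183 ; Canada | 310 ; India | 519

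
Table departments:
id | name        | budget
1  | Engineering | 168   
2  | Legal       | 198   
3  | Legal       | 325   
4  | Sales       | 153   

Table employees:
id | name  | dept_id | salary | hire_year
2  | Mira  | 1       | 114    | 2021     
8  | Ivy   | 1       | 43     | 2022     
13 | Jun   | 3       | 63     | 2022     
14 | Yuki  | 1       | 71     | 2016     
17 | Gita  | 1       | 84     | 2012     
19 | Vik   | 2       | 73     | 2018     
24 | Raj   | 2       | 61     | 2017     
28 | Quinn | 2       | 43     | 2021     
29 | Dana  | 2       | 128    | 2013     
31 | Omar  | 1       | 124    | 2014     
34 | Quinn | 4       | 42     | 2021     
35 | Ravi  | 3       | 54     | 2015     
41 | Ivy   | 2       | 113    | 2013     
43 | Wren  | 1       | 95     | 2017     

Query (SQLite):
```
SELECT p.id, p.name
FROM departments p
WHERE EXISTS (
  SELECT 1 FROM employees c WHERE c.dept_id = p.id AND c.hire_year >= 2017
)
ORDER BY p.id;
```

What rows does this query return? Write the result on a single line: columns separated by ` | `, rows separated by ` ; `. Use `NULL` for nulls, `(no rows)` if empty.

1 | Engineering ; 2 | Legal ; 3 | Legal ; 4 | Sales

For each departments row, check whether any employees with matching dept_id has hire_year >= 2017.
Keep rows where that is true.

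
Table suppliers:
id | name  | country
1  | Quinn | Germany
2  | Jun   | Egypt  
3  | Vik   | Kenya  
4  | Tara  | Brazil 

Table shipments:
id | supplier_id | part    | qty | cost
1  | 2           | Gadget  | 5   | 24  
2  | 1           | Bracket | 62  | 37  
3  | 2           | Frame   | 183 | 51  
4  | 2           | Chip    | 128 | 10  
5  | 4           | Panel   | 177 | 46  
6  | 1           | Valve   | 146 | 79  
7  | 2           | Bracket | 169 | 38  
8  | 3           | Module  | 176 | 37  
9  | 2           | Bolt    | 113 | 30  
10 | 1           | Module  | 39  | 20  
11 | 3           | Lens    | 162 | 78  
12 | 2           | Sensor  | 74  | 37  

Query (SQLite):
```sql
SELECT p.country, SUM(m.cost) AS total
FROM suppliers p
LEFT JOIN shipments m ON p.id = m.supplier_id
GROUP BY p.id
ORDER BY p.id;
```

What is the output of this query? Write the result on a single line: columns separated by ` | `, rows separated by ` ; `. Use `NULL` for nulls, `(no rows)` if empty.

LEFT JOIN keeps every suppliers row; unmatched ones get NULL for shipments columns.
Group by suppliers.id and compute SUM(m.cost). SUM over an all-NULL group is NULL.
  1: ids {2, 6, 10} → SUM(m.cost)=136
  2: ids {1, 3, 4, 7, 9, 12} → SUM(m.cost)=190
  3: ids {8, 11} → SUM(m.cost)=115
  4: ids {5} → SUM(m.cost)=46

Germany | 136 ; Egypt | 190 ; Kenya | 115 ; Brazil | 46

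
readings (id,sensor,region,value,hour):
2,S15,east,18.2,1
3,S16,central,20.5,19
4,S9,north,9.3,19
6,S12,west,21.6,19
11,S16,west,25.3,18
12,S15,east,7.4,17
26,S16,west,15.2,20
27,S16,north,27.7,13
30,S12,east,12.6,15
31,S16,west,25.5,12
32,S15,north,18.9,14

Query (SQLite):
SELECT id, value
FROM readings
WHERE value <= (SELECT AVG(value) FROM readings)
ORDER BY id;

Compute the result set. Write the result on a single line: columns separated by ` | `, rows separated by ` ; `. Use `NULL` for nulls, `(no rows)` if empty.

2 | 18.2 ; 4 | 9.3 ; 12 | 7.4 ; 26 | 15.2 ; 30 | 12.6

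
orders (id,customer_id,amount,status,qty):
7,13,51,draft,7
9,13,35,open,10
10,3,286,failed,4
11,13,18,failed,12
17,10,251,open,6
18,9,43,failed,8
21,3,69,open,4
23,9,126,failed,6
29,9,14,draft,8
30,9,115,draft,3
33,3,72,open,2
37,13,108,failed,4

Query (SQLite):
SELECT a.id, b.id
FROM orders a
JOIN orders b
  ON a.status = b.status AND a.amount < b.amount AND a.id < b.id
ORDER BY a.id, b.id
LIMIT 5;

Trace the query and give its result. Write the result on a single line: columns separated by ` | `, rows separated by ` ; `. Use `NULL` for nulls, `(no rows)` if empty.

Pairs (a,b) with same status, a.amount < b.amount, a.id < b.id.
status groups: draft:{7,29,30} failed:{10,11,18,23,37} open:{9,17,21,33}
Ordered by (a.id, b.id); first 5.

7 | 30 ; 9 | 17 ; 9 | 21 ; 9 | 33 ; 11 | 18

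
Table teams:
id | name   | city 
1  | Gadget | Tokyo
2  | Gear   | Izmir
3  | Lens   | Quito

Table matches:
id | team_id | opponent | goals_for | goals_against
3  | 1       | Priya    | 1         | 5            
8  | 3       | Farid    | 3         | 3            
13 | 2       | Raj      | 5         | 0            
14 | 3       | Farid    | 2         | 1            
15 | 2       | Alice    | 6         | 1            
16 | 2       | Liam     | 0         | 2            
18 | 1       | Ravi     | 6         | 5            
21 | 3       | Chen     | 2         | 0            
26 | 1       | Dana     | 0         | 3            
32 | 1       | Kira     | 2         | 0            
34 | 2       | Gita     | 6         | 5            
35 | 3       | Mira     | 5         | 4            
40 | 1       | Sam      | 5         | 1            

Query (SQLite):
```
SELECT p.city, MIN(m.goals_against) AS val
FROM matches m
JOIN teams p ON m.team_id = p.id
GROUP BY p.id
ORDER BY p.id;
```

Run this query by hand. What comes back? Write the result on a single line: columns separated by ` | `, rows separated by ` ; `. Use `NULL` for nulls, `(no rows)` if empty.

Tokyo | 0 ; Izmir | 0 ; Quito | 0

Join each matches row to its teams via team_id.
Group joined rows by teams.id; compute MIN(m.goals_against) per group.
  1: ids {3, 18, 26, 32, 40} → MIN(m.goals_against)=0
  2: ids {13, 15, 16, 34} → MIN(m.goals_against)=0
  3: ids {8, 14, 21, 35} → MIN(m.goals_against)=0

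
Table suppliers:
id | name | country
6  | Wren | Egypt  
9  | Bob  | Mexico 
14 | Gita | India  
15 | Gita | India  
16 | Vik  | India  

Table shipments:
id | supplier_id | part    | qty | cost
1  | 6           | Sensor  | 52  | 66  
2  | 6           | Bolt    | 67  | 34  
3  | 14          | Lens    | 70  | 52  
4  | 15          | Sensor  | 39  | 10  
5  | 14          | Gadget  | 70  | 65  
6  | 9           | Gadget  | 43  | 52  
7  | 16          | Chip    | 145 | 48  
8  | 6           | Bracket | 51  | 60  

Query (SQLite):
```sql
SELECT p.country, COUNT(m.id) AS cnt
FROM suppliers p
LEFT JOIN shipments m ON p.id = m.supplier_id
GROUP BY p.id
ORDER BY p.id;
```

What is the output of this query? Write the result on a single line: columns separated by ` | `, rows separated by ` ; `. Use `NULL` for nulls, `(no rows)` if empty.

Egypt | 3 ; Mexico | 1 ; India | 2 ; India | 1 ; India | 1

LEFT JOIN keeps every suppliers row; unmatched ones get NULL for shipments columns.
Group by suppliers.id and compute COUNT(m.id). COUNT(col) of an all-NULL group is 0.
  6: ids {1, 2, 8} → COUNT(m.id)=3
  9: ids {6} → COUNT(m.id)=1
  14: ids {3, 5} → COUNT(m.id)=2
  15: ids {4} → COUNT(m.id)=1
  16: ids {7} → COUNT(m.id)=1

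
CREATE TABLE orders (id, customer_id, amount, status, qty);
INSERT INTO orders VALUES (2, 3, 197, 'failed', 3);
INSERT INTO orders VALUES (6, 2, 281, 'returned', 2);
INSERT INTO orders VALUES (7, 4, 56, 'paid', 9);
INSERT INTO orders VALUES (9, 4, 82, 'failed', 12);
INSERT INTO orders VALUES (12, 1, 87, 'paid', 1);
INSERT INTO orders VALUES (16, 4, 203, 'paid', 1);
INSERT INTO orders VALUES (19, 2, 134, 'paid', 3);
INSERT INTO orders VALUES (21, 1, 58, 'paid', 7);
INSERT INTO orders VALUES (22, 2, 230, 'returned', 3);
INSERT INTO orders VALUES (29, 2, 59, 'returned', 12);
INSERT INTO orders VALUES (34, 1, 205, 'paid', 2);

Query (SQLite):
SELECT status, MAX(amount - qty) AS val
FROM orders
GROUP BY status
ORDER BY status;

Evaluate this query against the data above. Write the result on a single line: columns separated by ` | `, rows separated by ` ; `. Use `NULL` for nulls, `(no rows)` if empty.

failed | 194 ; paid | 203 ; returned | 279

For each row compute amount - qty.
Group by status; take MAX of the expression per group.
  failed: ids {2, 9} → MAX(amount - qty)=194
  paid: ids {7, 12, 16, 19, 21, 34} → MAX(amount - qty)=203
  returned: ids {6, 22, 29} → MAX(amount - qty)=279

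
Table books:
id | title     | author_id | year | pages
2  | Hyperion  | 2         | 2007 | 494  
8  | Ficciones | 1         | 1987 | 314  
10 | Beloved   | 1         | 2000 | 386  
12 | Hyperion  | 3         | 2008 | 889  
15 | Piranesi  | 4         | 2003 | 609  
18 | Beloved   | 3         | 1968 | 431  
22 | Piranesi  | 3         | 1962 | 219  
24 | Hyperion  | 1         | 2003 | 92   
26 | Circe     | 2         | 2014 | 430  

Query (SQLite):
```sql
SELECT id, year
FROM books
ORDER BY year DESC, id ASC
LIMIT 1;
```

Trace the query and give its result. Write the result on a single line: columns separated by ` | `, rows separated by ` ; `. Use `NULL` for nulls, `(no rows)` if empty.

26 | 2014

Sort by year desc, tiebreak id asc: (2014, id=26), (2008, id=12), (2007, id=2), (2003, id=15) …. Take first 1.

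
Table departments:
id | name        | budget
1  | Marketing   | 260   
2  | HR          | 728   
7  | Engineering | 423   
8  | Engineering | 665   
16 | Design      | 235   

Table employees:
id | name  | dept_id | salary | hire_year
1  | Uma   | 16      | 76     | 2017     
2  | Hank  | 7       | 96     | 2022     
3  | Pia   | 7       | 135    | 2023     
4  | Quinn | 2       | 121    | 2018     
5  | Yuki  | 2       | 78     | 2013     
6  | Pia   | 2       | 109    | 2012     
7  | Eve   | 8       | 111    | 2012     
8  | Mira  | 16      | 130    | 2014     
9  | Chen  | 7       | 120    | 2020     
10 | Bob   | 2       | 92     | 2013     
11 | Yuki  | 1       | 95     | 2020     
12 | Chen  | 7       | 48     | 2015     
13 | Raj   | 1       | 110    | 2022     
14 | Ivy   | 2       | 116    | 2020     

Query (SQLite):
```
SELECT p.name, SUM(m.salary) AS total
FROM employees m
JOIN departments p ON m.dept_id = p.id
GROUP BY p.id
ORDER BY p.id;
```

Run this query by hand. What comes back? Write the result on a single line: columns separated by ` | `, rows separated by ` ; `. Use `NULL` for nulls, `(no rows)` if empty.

Join each employees row to its departments via dept_id.
Group joined rows by departments.id; compute SUM(m.salary) per group.
  1: ids {11, 13} → SUM(m.salary)=205
  2: ids {4, 5, 6, 10, 14} → SUM(m.salary)=516
  7: ids {2, 3, 9, 12} → SUM(m.salary)=399
  8: ids {7} → SUM(m.salary)=111
  16: ids {1, 8} → SUM(m.salary)=206

Marketing | 205 ; HR | 516 ; Engineering | 399 ; Engineering | 111 ; Design | 206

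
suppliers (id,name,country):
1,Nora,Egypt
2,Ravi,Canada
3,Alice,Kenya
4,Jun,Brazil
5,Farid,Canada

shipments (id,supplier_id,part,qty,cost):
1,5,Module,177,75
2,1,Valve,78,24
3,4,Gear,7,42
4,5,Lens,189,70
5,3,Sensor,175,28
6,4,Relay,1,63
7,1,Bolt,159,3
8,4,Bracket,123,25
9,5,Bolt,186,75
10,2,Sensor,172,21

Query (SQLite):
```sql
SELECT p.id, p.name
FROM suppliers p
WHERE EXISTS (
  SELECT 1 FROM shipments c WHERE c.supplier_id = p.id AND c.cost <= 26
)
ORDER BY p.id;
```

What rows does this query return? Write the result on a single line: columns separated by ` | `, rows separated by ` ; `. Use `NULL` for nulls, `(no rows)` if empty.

1 | Nora ; 2 | Ravi ; 4 | Jun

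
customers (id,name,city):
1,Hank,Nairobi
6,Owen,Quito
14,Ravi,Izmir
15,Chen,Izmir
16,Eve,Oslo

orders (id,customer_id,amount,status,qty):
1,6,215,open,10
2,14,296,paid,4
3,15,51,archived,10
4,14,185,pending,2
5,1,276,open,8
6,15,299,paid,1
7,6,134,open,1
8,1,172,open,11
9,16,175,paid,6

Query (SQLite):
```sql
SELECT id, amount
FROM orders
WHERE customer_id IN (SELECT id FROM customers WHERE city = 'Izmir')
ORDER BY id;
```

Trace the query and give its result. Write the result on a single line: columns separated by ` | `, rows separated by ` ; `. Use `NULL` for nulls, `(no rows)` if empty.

Inner query: customers.id where city = 'Izmir'.
Outer: keep orders rows whose customer_id is in that set.
Inner query → {14, 15}

2 | 296 ; 3 | 51 ; 4 | 185 ; 6 | 299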